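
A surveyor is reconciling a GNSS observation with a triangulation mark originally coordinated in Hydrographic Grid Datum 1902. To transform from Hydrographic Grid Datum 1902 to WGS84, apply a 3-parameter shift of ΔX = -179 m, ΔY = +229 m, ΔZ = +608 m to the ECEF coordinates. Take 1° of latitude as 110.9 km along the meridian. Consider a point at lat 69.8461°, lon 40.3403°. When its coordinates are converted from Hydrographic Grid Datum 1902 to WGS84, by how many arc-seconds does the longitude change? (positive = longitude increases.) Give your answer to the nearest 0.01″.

sin φ = 0.938771, cos φ = 0.344543, sin λ = 0.647326, cos λ = 0.762213.
East component: ΔE = −sin λ·ΔX + cos λ·ΔY = −(0.647326)(-179) + (0.762213)(229) = 290.42 m.
1° of latitude spans 110900 m; at latitude φ, 1° of longitude spans that × cos φ = 38209.8 m, so Δλ = 290.42 / 38209.8 × 3600 = 27.362″.

Δλ = 27.36″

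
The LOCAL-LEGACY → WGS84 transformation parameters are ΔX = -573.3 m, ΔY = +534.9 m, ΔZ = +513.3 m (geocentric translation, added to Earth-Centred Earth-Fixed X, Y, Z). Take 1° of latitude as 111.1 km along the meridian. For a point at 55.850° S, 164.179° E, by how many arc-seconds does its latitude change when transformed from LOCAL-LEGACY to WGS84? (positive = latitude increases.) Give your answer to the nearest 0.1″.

sin φ = -0.827571, cos φ = 0.561361, sin λ = 0.272633, cos λ = -0.962118.
North component: ΔN = −sin φ cos λ·ΔX − sin φ sin λ·ΔY + cos φ·ΔZ = −(-0.827571)(-0.962118)(-573.3) − (-0.827571)(0.272633)(534.9) + (0.561361)(513.3) = 865.31 m.
1° of latitude spans 111100 m, so Δφ = 865.31 / 111100 × 3600 = 28.039″.

Δφ = 28.0″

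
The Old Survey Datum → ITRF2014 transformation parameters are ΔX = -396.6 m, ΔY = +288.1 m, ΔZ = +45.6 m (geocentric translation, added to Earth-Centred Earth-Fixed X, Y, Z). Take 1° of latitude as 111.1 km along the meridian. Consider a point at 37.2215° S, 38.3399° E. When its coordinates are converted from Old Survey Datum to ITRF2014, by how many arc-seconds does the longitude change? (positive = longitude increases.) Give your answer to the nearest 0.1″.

sin φ = -0.604898, cos φ = 0.796303, sin λ = 0.620325, cos λ = 0.784345.
East component: ΔE = −sin λ·ΔX + cos λ·ΔY = −(0.620325)(-396.6) + (0.784345)(288.1) = 471.99 m.
1° of latitude spans 111100 m; at latitude φ, 1° of longitude spans that × cos φ = 88469.3 m, so Δλ = 471.99 / 88469.3 × 3600 = 19.206″.

Δλ = 19.2″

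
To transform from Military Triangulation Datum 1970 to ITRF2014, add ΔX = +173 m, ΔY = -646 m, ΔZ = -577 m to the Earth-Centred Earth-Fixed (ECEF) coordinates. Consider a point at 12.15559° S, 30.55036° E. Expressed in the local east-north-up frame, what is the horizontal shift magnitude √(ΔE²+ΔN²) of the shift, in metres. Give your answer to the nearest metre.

At φ = -12.15559°, λ = 30.55036°: sin φ = -0.210567, cos φ = 0.977579, sin λ = 0.508295, cos λ = 0.861183.
ΔE = −sin λ·ΔX + cos λ·ΔY = −(0.508295)·(173) + (0.861183)·(-646) = -644.26 m.
ΔN = −sin φ cos λ·ΔX − sin φ sin λ·ΔY + cos φ·ΔZ = −(-0.210567)(0.861183)(173) − (-0.210567)(0.508295)(-646) + (0.977579)(-577) = -601.83 m.
Horizontal magnitude = √(ΔE² + ΔN²) = √((-644.26)² + (-601.83)²) = 881.63 m.

882 m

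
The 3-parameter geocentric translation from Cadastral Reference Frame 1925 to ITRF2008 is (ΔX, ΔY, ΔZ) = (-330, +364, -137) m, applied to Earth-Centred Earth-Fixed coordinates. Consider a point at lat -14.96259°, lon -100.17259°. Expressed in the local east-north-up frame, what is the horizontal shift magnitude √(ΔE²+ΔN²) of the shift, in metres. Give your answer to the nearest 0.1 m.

442.1 m

The local east axis at (φ, λ) is (−sin λ, cos λ, 0), so ΔE = −sin(-100.17259°)·(-330) + cos(-100.17259°)·364 = -389.10 m.
The local north axis is (−sin φ cos λ, −sin φ sin λ, cos φ), giving ΔN = 15.048 − 92.503 − 132.355 = -209.81 m.
Horizontal magnitude = √(ΔE² + ΔN²) = √((-389.10)² + (-209.81)²) = 442.06 m.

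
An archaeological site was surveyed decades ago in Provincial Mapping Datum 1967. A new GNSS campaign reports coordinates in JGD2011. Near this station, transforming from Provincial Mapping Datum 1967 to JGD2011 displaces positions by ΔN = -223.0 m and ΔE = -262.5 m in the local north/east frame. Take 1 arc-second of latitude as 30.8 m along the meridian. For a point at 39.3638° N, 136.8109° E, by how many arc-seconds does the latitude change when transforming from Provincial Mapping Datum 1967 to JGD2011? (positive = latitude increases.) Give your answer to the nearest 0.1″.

1″ of latitude = 30.80 m, so Δφ = -223.0 / 30.80 = -7.240″.

Δφ = -7.2″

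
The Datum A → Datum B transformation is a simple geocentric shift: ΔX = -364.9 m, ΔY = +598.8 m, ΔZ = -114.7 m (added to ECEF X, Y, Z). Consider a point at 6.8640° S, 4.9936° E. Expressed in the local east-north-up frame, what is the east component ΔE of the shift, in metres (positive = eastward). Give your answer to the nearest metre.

ΔE = 628 m

At φ = -6.8640°, λ = 4.9936°: sin φ = -0.119513, cos φ = 0.992833, sin λ = 0.087044, cos λ = 0.996204.
ΔE = −sin λ·ΔX + cos λ·ΔY = −(0.087044)·(-364.9) + (0.996204)·(598.8) = 628.29 m.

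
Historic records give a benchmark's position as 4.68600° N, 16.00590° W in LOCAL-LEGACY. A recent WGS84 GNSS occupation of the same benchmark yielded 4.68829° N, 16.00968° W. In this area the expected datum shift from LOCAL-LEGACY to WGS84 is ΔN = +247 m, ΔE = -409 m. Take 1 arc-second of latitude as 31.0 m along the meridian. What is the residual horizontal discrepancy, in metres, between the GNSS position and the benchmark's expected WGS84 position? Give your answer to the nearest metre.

14 m

Observed coordinate differences: Δφ = +0.00229°, Δλ = -0.00378°.
Converting to metres (1° lat = 111600 m, cos φ = 0.996657): observed ΔN = 255.6 m, observed ΔE = -420.4 m.
Subtracting the expected shift leaves a residual of 255.6 − (247) = 8.6 m north and -420.4 − (-409) = -11.4 m east.
Residual distance = √(8.6² + (-11.4)²) = 14.3 m.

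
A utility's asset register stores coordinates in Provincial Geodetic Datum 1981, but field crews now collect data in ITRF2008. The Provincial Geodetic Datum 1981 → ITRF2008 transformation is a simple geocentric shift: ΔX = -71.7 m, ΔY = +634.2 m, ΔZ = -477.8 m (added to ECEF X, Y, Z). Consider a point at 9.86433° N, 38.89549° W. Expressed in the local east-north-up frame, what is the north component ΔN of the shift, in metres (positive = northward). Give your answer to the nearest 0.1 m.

ΔN = -393.0 m

At φ = 9.86433°, λ = -38.89549°: sin φ = 0.171316, cos φ = 0.985216, sin λ = -0.627902, cos λ = 0.778293.
ΔN = −sin φ cos λ·ΔX − sin φ sin λ·ΔY + cos φ·ΔZ = −(0.171316)(0.778293)(-71.7) − (0.171316)(-0.627902)(634.2) + (0.985216)(-477.8) = -392.96 m.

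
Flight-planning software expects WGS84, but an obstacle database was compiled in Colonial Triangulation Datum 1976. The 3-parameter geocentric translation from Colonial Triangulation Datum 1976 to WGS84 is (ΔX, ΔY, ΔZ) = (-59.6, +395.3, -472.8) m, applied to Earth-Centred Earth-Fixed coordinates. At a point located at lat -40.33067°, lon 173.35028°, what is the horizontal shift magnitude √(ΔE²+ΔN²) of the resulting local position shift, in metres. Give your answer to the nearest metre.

484 m

At φ = -40.33067°, λ = 173.35028°: sin φ = -0.647198, cos φ = 0.762322, sin λ = 0.115799, cos λ = -0.993273.
ΔE = −sin λ·ΔX + cos λ·ΔY = −(0.115799)·(-59.6) + (-0.993273)·(395.3) = -385.74 m.
ΔN = −sin φ cos λ·ΔX − sin φ sin λ·ΔY + cos φ·ΔZ = −(-0.647198)(-0.993273)(-59.6) − (-0.647198)(0.115799)(395.3) + (0.762322)(-472.8) = -292.49 m.
Horizontal magnitude = √(ΔE² + ΔN²) = √((-385.74)² + (-292.49)²) = 484.09 m.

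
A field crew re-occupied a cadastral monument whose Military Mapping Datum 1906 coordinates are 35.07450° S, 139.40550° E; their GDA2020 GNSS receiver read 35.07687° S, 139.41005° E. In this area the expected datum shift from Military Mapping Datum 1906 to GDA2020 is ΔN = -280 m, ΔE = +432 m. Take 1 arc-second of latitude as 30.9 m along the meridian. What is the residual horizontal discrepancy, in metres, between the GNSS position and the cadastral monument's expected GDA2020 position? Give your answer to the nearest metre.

Observed coordinate differences: Δφ = -0.00237°, Δλ = +0.00455°.
Converting to metres (1° lat = 111240 m, cos φ = 0.818406): observed ΔN = -263.6 m, observed ΔE = 414.2 m.
Subtracting the expected shift leaves a residual of -263.6 − (-280) = 16.4 m north and 414.2 − (432) = -17.8 m east.
Residual distance = √(16.4² + (-17.8)²) = 24.2 m.

24 m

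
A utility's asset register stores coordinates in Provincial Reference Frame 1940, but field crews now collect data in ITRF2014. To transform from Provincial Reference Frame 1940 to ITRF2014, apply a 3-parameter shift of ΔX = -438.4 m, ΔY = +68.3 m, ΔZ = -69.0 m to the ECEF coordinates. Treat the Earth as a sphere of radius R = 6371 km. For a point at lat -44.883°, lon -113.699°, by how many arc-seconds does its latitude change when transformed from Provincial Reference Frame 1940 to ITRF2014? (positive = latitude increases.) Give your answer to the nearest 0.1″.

sin φ = -0.705661, cos φ = 0.708549, sin λ = -0.915670, cos λ = -0.401932.
North component: ΔN = −sin φ cos λ·ΔX − sin φ sin λ·ΔY + cos φ·ΔZ = −(-0.705661)(-0.401932)(-438.4) − (-0.705661)(-0.915670)(68.3) + (0.708549)(-69.0) = 31.32 m.
1° of latitude spans πR/180 = 111195 m, so Δφ = 31.32 / 111195 × 3600 = 1.014″.

Δφ = 1.0″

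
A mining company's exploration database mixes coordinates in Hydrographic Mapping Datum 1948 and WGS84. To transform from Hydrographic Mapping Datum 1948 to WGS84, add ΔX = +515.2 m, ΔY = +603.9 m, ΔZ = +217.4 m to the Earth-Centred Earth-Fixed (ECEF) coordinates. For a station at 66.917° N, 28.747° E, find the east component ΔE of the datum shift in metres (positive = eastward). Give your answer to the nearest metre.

The local east axis at (φ, λ) is (−sin λ, cos λ, 0), so ΔE = −sin(28.747°)·515.2 + cos(28.747°)·603.9 = 281.69 m.

ΔE = 282 m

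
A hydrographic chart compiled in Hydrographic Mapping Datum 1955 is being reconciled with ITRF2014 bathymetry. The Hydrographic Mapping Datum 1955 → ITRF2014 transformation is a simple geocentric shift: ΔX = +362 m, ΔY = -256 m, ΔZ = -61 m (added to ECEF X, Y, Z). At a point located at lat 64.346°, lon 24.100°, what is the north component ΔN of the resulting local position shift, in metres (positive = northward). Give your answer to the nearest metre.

At φ = 64.346°, λ = 24.100°: sin φ = 0.901425, cos φ = 0.432936, sin λ = 0.408330, cos λ = 0.912834.
ΔN = −sin φ cos λ·ΔX − sin φ sin λ·ΔY + cos φ·ΔZ = −(0.901425)(0.912834)(362) − (0.901425)(0.408330)(-256) + (0.432936)(-61) = -230.05 m.

ΔN = -230 m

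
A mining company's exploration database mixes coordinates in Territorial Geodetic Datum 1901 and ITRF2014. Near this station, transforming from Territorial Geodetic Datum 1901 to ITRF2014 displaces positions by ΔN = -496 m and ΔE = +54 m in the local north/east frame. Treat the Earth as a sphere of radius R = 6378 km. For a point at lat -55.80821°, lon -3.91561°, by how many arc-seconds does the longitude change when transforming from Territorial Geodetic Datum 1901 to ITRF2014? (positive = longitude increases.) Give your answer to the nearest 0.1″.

At latitude -55.80821°, cos φ = 0.561965.
One radian of longitude at latitude φ spans R cos φ, so Δλ = ΔE / (R cos φ) = 54.0 / (6378000 × 0.561965) = 1.5066e-05 rad = 3.108″.

Δλ = 3.1″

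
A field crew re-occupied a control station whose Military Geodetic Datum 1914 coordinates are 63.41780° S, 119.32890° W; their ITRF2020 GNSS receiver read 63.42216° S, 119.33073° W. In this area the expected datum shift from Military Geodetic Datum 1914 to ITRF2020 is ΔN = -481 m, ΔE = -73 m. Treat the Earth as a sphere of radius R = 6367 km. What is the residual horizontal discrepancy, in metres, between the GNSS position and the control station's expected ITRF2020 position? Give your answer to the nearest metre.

Observed coordinate differences: Δφ = -0.00436°, Δλ = -0.00183°.
Converting to metres (1° lat = 111125 m, cos φ = 0.447481): observed ΔN = -484.5 m, observed ΔE = -91.0 m.
Subtracting the expected shift leaves a residual of -484.5 − (-481) = -3.5 m north and -91.0 − (-73) = -18.0 m east.
Residual distance = √((-3.5)² + (-18.0)²) = 18.3 m.

18 m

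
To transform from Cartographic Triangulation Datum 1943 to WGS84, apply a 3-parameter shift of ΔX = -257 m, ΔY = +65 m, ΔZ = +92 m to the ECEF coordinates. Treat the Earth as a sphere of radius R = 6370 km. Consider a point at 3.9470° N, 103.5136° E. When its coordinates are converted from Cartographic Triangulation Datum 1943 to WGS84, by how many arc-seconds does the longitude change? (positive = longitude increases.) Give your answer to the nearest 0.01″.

Δλ = 7.62″

sin φ = 0.068834, cos φ = 0.997628, sin λ = 0.972314, cos λ = -0.233676.
East component: ΔE = −sin λ·ΔX + cos λ·ΔY = −(0.972314)(-257) + (-0.233676)(65) = 234.70 m.
1° of latitude spans πR/180 = 111177 m; at latitude φ, 1° of longitude spans that × cos φ = 110913.8 m, so Δλ = 234.70 / 110913.8 × 3600 = 7.618″.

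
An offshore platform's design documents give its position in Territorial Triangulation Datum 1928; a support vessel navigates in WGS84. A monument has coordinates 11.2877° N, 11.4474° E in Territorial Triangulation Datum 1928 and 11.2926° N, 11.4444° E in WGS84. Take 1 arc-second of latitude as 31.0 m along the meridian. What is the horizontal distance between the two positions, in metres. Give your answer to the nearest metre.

638 m

Δφ = 11.2926° − 11.2877° = +0.0049°; Δλ = 11.4444° − 11.4474° = -0.0030°.
1° of latitude = 3600 × 31.00 = 111600 m.
ΔN = Δφ × 111600 = 546.8 m; ΔE = Δλ × 111600 × cos(11.2877°) = -0.0030 × 111600 × 0.980657 = -328.3 m.
Distance = √(ΔE² + ΔN²) = √((-328.3)² + 546.8²) = 637.8 m.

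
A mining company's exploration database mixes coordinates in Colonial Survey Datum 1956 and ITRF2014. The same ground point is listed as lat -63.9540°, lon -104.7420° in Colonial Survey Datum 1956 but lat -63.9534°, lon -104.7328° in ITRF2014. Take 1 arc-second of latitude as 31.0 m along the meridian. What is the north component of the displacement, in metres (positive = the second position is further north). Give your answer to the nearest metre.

Δφ = -63.9534° − -63.9540° = +0.0006°; Δλ = -104.7328° − -104.7420° = +0.0092°.
1° of latitude = 3600 × 31.00 = 111600 m.
ΔN = Δφ × 111600 = 67.0 m; ΔE = Δλ × 111600 × cos(-63.9540°) = +0.0092 × 111600 × 0.439093 = 450.8 m.

ΔN = 67 m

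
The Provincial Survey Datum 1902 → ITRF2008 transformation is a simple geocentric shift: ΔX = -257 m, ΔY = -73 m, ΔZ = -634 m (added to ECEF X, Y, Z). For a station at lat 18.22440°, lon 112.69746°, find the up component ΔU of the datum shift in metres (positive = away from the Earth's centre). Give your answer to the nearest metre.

At φ = 18.22440°, λ = 112.69746°: sin φ = 0.312739, cos φ = 0.949839, sin λ = 0.922555, cos λ = -0.385865.
ΔU = cos φ cos λ·ΔX + cos φ sin λ·ΔY + sin φ·ΔZ = (0.949839)(-0.385865)(-257) + (0.949839)(0.922555)(-73) + (0.312739)(-634) = -168.05 m.

ΔU = -168 m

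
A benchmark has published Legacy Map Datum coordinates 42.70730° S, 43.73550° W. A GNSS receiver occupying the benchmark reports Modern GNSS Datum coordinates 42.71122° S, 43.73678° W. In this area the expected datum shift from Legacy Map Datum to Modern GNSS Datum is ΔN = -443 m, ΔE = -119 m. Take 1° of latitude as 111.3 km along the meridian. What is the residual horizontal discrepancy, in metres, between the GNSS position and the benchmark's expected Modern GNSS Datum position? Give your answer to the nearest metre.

16 m

Observed coordinate differences: Δφ = -0.00392°, Δλ = -0.00128°.
Converting to metres (1° lat = 111300 m, cos φ = 0.734828): observed ΔN = -436.3 m, observed ΔE = -104.7 m.
Subtracting the expected shift leaves a residual of -436.3 − (-443) = 6.7 m north and -104.7 − (-119) = 14.3 m east.
Residual distance = √(6.7² + 14.3²) = 15.8 m.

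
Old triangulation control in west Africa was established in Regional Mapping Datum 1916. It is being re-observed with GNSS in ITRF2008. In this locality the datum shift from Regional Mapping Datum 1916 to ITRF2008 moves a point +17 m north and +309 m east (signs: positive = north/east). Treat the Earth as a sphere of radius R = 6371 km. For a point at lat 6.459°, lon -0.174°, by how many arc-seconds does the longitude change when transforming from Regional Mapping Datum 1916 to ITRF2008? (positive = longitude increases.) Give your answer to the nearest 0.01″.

At latitude 6.459°, cos φ = 0.993653.
One radian of longitude at latitude φ spans R cos φ, so Δλ = ΔE / (R cos φ) = 309.0 / (6371000 × 0.993653) = 4.8811e-05 rad = 10.068″.

Δλ = 10.07″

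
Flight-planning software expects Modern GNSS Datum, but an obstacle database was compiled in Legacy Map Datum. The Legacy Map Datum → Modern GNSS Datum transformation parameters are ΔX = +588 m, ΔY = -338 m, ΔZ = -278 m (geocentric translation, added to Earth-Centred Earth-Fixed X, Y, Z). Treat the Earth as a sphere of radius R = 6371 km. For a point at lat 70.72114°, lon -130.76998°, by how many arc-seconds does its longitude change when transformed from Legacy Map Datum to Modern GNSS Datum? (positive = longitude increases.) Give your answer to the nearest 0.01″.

sin φ = 0.943923, cos φ = 0.330166, sin λ = -0.757337, cos λ = -0.653024.
East component: ΔE = −sin λ·ΔX + cos λ·ΔY = −(-0.757337)(588) + (-0.653024)(-338) = 666.04 m.
1° of latitude spans πR/180 = 111195 m; at latitude φ, 1° of longitude spans that × cos φ = 36712.8 m, so Δλ = 666.04 / 36712.8 × 3600 = 65.310″.

Δλ = 65.31″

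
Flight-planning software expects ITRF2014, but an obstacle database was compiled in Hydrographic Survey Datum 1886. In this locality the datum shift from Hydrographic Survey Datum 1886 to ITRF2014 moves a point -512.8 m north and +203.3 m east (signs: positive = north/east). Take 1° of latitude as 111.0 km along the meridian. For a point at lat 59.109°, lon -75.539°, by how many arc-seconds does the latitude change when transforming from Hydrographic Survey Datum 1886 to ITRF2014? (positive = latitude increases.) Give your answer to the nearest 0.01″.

1° of latitude = 111.0 km, so Δφ = -512.8 / 111000 = -0.0046198° = -16.631″.

Δφ = -16.63″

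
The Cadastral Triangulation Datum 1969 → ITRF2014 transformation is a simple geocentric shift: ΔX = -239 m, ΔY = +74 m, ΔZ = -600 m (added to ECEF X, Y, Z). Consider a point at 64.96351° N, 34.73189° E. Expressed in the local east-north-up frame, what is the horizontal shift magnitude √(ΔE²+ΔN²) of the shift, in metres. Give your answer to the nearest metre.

At φ = 64.96351°, λ = 34.73189°: sin φ = 0.906038, cos φ = 0.423195, sin λ = 0.569737, cos λ = 0.821827.
ΔE = −sin λ·ΔX + cos λ·ΔY = −(0.569737)·(-239) + (0.821827)·(74) = 196.98 m.
ΔN = −sin φ cos λ·ΔX − sin φ sin λ·ΔY + cos φ·ΔZ = −(0.906038)(0.821827)(-239) − (0.906038)(0.569737)(74) + (0.423195)(-600) = -114.16 m.
Horizontal magnitude = √(ΔE² + ΔN²) = √(196.98² + (-114.16)²) = 227.67 m.

228 m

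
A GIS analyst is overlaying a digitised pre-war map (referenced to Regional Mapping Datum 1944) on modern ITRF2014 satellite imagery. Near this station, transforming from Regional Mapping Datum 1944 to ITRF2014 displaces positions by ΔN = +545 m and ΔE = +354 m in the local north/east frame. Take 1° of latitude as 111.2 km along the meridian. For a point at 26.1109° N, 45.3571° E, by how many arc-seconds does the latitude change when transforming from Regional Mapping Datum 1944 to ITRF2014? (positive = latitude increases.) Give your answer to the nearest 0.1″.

1° of latitude = 111.2 km, so Δφ = 545.0 / 111200 = 0.0049011° = 17.644″.

Δφ = 17.6″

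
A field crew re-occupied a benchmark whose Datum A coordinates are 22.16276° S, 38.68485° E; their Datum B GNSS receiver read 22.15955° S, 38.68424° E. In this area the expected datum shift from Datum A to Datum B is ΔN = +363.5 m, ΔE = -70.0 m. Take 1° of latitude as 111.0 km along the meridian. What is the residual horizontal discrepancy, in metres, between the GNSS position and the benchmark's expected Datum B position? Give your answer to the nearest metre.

10 m

Observed coordinate differences: Δφ = +0.00321°, Δλ = -0.00061°.
Converting to metres (1° lat = 111000 m, cos φ = 0.926116): observed ΔN = 356.3 m, observed ΔE = -62.7 m.
Subtracting the expected shift leaves a residual of 356.3 − (363.5) = -7.2 m north and -62.7 − (-70.0) = 7.3 m east.
Residual distance = √((-7.2)² + 7.3²) = 10.2 m.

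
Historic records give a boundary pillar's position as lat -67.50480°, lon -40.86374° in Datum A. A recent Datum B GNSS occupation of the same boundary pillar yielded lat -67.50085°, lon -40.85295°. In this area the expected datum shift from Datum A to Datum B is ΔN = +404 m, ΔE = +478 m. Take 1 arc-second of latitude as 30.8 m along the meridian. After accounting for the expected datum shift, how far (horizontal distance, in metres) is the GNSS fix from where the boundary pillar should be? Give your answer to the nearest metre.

Observed coordinate differences: Δφ = +0.00395°, Δλ = +0.01079°.
Converting to metres (1° lat = 110880 m, cos φ = 0.382606): observed ΔN = 438.0 m, observed ΔE = 457.7 m.
Subtracting the expected shift leaves a residual of 438.0 − (404) = 34.0 m north and 457.7 − (478) = -20.3 m east.
Residual distance = √(34.0² + (-20.3)²) = 39.6 m.

40 m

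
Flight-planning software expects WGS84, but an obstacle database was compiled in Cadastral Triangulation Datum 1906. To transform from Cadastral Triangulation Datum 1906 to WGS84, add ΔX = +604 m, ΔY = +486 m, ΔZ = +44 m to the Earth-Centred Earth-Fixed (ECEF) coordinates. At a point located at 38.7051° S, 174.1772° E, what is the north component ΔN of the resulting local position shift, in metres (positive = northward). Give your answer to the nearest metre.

At φ = -38.7051°, λ = 174.1772°: sin φ = -0.625312, cos φ = 0.780375, sin λ = 0.101452, cos λ = -0.994840.
ΔN = −sin φ cos λ·ΔX − sin φ sin λ·ΔY + cos φ·ΔZ = −(-0.625312)(-0.994840)(604) − (-0.625312)(0.101452)(486) + (0.780375)(44) = -310.57 m.

ΔN = -311 m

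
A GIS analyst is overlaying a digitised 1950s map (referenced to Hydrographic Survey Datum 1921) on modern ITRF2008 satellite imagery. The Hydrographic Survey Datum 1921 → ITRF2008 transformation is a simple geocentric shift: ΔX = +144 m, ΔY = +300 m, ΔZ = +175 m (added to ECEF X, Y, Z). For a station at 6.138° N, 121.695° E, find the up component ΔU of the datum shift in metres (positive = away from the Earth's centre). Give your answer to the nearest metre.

ΔU = 197 m

The local up (radial) axis is (cos φ cos λ, cos φ sin λ, sin φ), giving ΔU = -75.224 + 253.794 + 18.712 = 197.28 m.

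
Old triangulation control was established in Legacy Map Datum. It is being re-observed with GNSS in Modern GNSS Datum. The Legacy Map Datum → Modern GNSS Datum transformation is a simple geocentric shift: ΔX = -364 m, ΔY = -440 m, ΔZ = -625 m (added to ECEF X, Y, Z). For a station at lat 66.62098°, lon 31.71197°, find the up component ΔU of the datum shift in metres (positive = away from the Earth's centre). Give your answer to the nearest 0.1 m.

The local up (radial) axis is (cos φ cos λ, cos φ sin λ, sin φ), giving ΔU = -122.875 − 91.777 − 573.687 = -788.34 m.

ΔU = -788.3 m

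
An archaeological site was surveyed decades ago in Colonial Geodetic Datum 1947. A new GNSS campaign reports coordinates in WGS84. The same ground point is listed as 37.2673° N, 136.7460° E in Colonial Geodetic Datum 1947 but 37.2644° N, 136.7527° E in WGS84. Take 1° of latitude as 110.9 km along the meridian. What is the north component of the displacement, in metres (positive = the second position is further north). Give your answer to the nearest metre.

Δφ = 37.2644° − 37.2673° = -0.0029°; Δλ = 136.7527° − 136.7460° = +0.0067°.
ΔN = Δφ × 110900 = -321.6 m; ΔE = Δλ × 110900 × cos(37.2673°) = +0.0067 × 110900 × 0.795819 = 591.3 m.

ΔN = -322 m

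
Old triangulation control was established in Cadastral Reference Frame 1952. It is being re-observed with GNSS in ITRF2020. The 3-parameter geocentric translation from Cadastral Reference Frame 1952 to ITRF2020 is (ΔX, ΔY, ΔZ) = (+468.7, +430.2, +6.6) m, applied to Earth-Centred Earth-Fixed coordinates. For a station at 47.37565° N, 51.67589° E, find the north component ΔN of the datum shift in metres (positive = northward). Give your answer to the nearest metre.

At φ = 47.37565°, λ = 51.67589°: sin φ = 0.735809, cos φ = 0.677189, sin λ = 0.784515, cos λ = 0.620109.
ΔN = −sin φ cos λ·ΔX − sin φ sin λ·ΔY + cos φ·ΔZ = −(0.735809)(0.620109)(468.7) − (0.735809)(0.784515)(430.2) + (0.677189)(6.6) = -457.72 m.

ΔN = -458 m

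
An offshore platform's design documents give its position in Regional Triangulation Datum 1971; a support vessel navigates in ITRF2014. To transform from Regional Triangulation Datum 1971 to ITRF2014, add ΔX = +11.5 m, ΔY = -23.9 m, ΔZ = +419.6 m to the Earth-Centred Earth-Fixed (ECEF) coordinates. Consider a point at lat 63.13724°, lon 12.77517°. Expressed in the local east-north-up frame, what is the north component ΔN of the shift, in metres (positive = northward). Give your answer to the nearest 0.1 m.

The local north axis is (−sin φ cos λ, −sin φ sin λ, cos φ), giving ΔN = -10.005 + 4.715 + 189.598 = 184.31 m.

ΔN = 184.3 m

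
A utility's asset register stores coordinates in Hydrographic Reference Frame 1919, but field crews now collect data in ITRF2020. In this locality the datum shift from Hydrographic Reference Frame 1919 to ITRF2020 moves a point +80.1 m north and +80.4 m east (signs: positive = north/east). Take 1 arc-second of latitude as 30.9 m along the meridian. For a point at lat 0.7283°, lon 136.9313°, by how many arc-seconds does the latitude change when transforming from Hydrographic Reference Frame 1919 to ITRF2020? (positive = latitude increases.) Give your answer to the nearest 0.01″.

1″ of latitude = 30.90 m, so Δφ = 80.1 / 30.90 = 2.592″.

Δφ = 2.59″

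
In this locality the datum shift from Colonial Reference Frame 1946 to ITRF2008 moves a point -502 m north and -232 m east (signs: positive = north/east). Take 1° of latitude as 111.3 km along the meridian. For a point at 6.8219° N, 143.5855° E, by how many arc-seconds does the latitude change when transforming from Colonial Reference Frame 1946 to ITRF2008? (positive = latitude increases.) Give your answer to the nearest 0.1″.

1° of latitude = 111.3 km, so Δφ = -502.0 / 111300 = -0.0045103° = -16.237″.

Δφ = -16.2″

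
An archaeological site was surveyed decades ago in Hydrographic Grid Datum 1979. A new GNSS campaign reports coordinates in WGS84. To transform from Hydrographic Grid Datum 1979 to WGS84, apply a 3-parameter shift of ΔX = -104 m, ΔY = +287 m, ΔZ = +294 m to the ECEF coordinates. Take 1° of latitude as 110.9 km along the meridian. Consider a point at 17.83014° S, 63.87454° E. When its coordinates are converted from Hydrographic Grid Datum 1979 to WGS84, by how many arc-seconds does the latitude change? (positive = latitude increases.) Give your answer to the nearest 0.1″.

Δφ = 11.2″

sin φ = -0.306196, cos φ = 0.951968, sin λ = 0.897832, cos λ = 0.440338.
North component: ΔN = −sin φ cos λ·ΔX − sin φ sin λ·ΔY + cos φ·ΔZ = −(-0.306196)(0.440338)(-104) − (-0.306196)(0.897832)(287) + (0.951968)(294) = 344.76 m.
1° of latitude spans 110900 m, so Δφ = 344.76 / 110900 × 3600 = 11.191″.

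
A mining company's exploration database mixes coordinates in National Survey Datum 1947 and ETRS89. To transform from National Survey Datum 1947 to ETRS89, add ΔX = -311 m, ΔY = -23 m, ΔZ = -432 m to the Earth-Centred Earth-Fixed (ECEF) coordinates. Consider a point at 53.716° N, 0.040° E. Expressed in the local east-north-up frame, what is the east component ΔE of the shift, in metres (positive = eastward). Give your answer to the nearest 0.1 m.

The local east axis at (φ, λ) is (−sin λ, cos λ, 0), so ΔE = −sin(0.040°)·(-311) + cos(0.040°)·(-23) = -22.78 m.

ΔE = -22.8 m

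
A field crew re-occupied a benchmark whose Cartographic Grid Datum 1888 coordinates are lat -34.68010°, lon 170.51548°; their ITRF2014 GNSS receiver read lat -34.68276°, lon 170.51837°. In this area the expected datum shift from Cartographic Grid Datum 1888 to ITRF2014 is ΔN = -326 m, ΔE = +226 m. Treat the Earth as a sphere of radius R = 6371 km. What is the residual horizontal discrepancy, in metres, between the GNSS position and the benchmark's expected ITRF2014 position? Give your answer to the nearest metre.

49 m

Observed coordinate differences: Δφ = -0.00266°, Δλ = +0.00289°.
Converting to metres (1° lat = 111195 m, cos φ = 0.822342): observed ΔN = -295.8 m, observed ΔE = 264.3 m.
Subtracting the expected shift leaves a residual of -295.8 − (-326) = 30.2 m north and 264.3 − (226) = 38.3 m east.
Residual distance = √(30.2² + 38.3²) = 48.8 m.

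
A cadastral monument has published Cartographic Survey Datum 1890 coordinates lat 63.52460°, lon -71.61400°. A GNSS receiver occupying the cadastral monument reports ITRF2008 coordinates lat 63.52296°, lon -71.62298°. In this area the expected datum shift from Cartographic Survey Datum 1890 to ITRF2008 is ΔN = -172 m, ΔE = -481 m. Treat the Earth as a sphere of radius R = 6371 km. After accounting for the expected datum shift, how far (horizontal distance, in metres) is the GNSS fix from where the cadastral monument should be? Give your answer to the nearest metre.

Observed coordinate differences: Δφ = -0.00164°, Δλ = -0.00898°.
Converting to metres (1° lat = 111195 m, cos φ = 0.445814): observed ΔN = -182.4 m, observed ΔE = -445.2 m.
Subtracting the expected shift leaves a residual of -182.4 − (-172) = -10.4 m north and -445.2 − (-481) = 35.8 m east.
Residual distance = √((-10.4)² + 35.8²) = 37.3 m.

37 m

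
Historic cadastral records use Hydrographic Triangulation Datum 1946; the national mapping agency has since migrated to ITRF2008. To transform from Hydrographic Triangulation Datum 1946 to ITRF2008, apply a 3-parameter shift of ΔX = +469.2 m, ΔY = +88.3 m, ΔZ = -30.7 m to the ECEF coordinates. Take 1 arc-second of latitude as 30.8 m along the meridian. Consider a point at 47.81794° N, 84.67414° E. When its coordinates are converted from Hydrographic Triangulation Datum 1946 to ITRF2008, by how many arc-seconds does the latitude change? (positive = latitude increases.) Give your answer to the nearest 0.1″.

Δφ = -3.8″

sin φ = 0.741015, cos φ = 0.671489, sin λ = 0.995683, cos λ = 0.092820.
North component: ΔN = −sin φ cos λ·ΔX − sin φ sin λ·ΔY + cos φ·ΔZ = −(0.741015)(0.092820)(469.2) − (0.741015)(0.995683)(88.3) + (0.671489)(-30.7) = -118.04 m.
1° of latitude spans 3600 × 30.80 = 110880 m, so Δφ = -118.04 / 110880 × 3600 = -3.832″.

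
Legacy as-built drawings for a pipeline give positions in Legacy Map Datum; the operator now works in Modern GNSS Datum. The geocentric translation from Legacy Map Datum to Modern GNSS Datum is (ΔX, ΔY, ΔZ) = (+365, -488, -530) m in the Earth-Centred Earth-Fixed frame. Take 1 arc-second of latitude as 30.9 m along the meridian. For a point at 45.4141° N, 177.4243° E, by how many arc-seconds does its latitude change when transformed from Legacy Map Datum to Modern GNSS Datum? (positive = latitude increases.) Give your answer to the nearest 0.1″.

Δφ = -3.1″

sin φ = 0.712199, cos φ = 0.701978, sin λ = 0.044939, cos λ = -0.998990.
North component: ΔN = −sin φ cos λ·ΔX − sin φ sin λ·ΔY + cos φ·ΔZ = −(0.712199)(-0.998990)(365) − (0.712199)(0.044939)(-488) + (0.701978)(-530) = -96.74 m.
1° of latitude spans 3600 × 30.90 = 111240 m, so Δφ = -96.74 / 111240 × 3600 = -3.131″.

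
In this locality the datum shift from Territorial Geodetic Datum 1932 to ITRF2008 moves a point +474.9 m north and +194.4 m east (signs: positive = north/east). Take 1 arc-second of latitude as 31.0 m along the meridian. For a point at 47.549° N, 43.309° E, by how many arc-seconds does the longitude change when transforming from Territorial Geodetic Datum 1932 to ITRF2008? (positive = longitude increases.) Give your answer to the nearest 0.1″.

Δλ = 9.3″

At latitude 47.549°, cos φ = 0.674959.
1″ of longitude at this latitude = 31.00 × cos φ = 20.9237 m, so Δλ = 194.4 / 20.9237 = 9.291″.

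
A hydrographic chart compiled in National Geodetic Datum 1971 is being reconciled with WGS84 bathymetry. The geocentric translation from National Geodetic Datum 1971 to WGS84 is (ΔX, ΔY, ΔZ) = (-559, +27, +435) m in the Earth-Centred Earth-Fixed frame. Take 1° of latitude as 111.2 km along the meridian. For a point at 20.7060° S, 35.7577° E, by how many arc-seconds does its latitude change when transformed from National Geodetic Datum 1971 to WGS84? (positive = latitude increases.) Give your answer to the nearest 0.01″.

sin φ = -0.353573, cos φ = 0.935407, sin λ = 0.584359, cos λ = 0.811495.
North component: ΔN = −sin φ cos λ·ΔX − sin φ sin λ·ΔY + cos φ·ΔZ = −(-0.353573)(0.811495)(-559) − (-0.353573)(0.584359)(27) + (0.935407)(435) = 252.09 m.
1° of latitude spans 111200 m, so Δφ = 252.09 / 111200 × 3600 = 8.161″.

Δφ = 8.16″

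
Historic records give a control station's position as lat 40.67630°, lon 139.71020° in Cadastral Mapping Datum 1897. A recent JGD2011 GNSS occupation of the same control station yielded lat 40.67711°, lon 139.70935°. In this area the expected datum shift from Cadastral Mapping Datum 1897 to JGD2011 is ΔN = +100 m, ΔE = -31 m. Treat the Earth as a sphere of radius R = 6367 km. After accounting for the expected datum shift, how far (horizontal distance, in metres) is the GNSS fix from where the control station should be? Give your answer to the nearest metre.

42 m

Observed coordinate differences: Δφ = +0.00081°, Δλ = -0.00085°.
Converting to metres (1° lat = 111125 m, cos φ = 0.758404): observed ΔN = 90.0 m, observed ΔE = -71.6 m.
Subtracting the expected shift leaves a residual of 90.0 − (100) = -10.0 m north and -71.6 − (-31) = -40.6 m east.
Residual distance = √((-10.0)² + (-40.6)²) = 41.8 m.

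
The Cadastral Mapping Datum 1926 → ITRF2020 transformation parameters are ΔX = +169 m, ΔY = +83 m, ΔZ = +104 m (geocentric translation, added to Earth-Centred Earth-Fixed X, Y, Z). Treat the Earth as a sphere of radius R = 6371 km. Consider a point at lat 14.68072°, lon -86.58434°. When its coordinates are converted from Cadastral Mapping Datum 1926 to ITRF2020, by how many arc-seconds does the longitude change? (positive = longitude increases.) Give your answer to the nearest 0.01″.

Δλ = 5.81″

sin φ = 0.253432, cos φ = 0.967353, sin λ = -0.998224, cos λ = 0.059579.
East component: ΔE = −sin λ·ΔX + cos λ·ΔY = −(-0.998224)(169) + (0.059579)(83) = 173.64 m.
1° of latitude spans πR/180 = 111195 m; at latitude φ, 1° of longitude spans that × cos φ = 107564.8 m, so Δλ = 173.64 / 107564.8 × 3600 = 5.812″.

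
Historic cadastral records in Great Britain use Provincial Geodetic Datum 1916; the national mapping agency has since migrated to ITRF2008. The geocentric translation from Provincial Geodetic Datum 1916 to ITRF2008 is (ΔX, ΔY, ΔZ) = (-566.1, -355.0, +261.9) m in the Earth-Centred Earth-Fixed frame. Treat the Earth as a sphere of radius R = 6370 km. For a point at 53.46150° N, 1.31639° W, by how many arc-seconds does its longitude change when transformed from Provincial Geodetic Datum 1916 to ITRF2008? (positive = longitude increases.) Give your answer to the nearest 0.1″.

Δλ = -20.0″

sin φ = 0.803457, cos φ = 0.595363, sin λ = -0.022973, cos λ = 0.999736.
East component: ΔE = −sin λ·ΔX + cos λ·ΔY = −(-0.022973)(-566.1) + (0.999736)(-355.0) = -367.91 m.
1° of latitude spans πR/180 = 111177 m; at latitude φ, 1° of longitude spans that × cos φ = 66190.9 m, so Δλ = -367.91 / 66190.9 × 3600 = -20.010″.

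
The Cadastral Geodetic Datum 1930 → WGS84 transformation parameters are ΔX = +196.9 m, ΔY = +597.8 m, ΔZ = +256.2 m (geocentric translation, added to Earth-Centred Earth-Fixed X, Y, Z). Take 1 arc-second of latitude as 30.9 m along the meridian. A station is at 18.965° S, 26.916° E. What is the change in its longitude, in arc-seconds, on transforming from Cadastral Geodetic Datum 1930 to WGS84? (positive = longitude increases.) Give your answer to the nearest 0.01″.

Δλ = 15.19″

sin φ = -0.324991, cos φ = 0.945717, sin λ = 0.452684, cos λ = 0.891671.
East component: ΔE = −sin λ·ΔX + cos λ·ΔY = −(0.452684)(196.9) + (0.891671)(597.8) = 443.91 m.
1° of latitude spans 3600 × 30.90 = 111240 m; at latitude φ, 1° of longitude spans that × cos φ = 105201.6 m, so Δλ = 443.91 / 105201.6 × 3600 = 15.191″.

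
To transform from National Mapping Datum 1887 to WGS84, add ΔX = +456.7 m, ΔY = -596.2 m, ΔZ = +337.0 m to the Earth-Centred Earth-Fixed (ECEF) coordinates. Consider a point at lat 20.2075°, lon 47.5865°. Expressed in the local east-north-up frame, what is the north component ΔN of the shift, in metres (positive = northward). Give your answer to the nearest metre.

At φ = 20.2075°, λ = 47.5865°: sin φ = 0.345421, cos φ = 0.938448, sin λ = 0.738296, cos λ = 0.674476.
ΔN = −sin φ cos λ·ΔX − sin φ sin λ·ΔY + cos φ·ΔZ = −(0.345421)(0.674476)(456.7) − (0.345421)(0.738296)(-596.2) + (0.938448)(337.0) = 361.90 m.

ΔN = 362 m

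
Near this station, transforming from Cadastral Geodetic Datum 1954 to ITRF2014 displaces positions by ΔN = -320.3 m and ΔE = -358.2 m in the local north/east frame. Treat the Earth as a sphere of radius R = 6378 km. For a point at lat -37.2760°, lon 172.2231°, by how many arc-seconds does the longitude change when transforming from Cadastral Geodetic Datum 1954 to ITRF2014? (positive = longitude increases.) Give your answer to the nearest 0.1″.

Δλ = -14.6″

At latitude -37.2760°, cos φ = 0.795727.
One radian of longitude at latitude φ spans R cos φ, so Δλ = ΔE / (R cos φ) = -358.2 / (6378000 × 0.795727) = -7.0579e-05 rad = -14.558″.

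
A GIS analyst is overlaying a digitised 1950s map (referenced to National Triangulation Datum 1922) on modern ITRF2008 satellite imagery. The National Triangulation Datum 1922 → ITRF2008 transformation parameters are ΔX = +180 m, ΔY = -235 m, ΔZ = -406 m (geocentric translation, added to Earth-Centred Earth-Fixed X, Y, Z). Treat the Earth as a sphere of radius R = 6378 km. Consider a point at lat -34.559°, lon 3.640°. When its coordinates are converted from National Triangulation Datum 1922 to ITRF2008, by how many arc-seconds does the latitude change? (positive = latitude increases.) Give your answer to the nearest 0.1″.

sin φ = -0.567255, cos φ = 0.823542, sin λ = 0.063487, cos λ = 0.997983.
North component: ΔN = −sin φ cos λ·ΔX − sin φ sin λ·ΔY + cos φ·ΔZ = −(-0.567255)(0.997983)(180) − (-0.567255)(0.063487)(-235) + (0.823542)(-406) = -240.92 m.
1° of latitude spans πR/180 = 111317 m, so Δφ = -240.92 / 111317 × 3600 = -7.791″.

Δφ = -7.8″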